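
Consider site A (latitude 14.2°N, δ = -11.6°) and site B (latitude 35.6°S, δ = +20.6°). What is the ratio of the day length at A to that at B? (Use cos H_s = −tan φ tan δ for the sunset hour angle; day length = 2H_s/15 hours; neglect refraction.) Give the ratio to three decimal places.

A: H_s = arccos(−tan 14.2° · tan -11.6°) = 87.02°, so 2H_s/15 = 11.6027 h.
B: H_s = arccos(−tan -35.6° · tan 20.6°) = 74.39°, so 2H_s/15 = 9.9187 h.
Ratio A/B = 11.6027 / 9.9187 = 1.1698.

1.170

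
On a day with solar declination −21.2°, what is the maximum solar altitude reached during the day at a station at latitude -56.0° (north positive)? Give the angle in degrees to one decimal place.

55.2°

At local solar noon the hour angle is zero, so the elevation is 90° − |φ − δ| = 90° − |-56.0° − (-21.2°)| = 90° − 34.8° = 55.2°.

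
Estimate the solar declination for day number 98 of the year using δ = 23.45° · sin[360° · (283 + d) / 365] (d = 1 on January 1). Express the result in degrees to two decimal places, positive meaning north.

360 × (283 + 98) / 365 = 375.781°; sin(375.781°) = 0.2720.
δ = 23.45 × 0.2720 = 6.378° ≈ +6.38°.

+6.38°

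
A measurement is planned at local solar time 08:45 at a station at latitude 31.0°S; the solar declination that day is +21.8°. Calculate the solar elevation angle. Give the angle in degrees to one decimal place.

19.5°

Hour angle H = 15° × (8.75 − 12) = -48.75°.
With φ = -31.0°, δ = 21.8°, H = -48.75°: sin φ sin δ = -0.1913, cos φ cos δ cos H = 0.5248, so cos θ_z = 0.3335.
θ_z = arccos(0.3335) = 70.52°, so the elevation is 90° − 70.52° = 19.48°.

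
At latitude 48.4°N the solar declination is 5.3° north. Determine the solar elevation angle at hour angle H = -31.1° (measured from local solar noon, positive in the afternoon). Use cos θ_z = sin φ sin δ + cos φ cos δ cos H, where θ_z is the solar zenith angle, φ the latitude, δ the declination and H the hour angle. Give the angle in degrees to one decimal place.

39.4°

cos θ_z = sin φ sin δ + cos φ cos δ cos H = (0.7478)(0.0924) + (0.6639)(0.9957)(0.8563) = 0.6351.
θ_z = arccos(0.6351) = 50.57°, so the elevation is 90° − 50.57° = 39.43°.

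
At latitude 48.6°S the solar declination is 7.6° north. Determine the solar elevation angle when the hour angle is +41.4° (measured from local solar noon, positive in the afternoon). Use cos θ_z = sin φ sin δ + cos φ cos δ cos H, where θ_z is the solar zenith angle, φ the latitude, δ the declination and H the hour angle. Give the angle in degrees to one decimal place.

With φ = -48.6°, δ = 7.6°, H = 41.40°: sin φ sin δ = -0.0992, cos φ cos δ cos H = 0.4917, so cos θ_z = 0.3925.
θ_z = arccos(0.3925) = 66.89°, so the elevation is 90° − 66.89° = 23.11°.

23.1°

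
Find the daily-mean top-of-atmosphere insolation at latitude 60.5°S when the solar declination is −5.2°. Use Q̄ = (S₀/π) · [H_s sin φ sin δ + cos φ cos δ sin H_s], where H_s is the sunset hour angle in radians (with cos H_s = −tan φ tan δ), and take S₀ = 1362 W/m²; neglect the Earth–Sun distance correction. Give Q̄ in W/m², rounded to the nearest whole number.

−tan φ tan δ = −(-1.7675)(-0.0910) = -0.1608; H_s = arccos(-0.1608) = 99.25°. In radians, H_s = 1.7322.
H_s sin φ sin δ = 1.7322 × -0.8704 × -0.0906 = 0.1366.
cos φ cos δ sin H_s = 0.4924 × 0.9959 × 0.9870 = 0.4840.
Q̄ = (1362/π) × (0.1366 + 0.4840) = 433.54 × 0.6206 = 269.05 W/m².

269 W/m²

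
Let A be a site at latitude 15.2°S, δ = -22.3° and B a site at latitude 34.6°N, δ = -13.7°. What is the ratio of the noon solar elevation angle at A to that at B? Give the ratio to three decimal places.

A: 90° − |-15.2 − (-22.3)| = 82.90°.
B: 90° − |34.6 − (-13.7)| = 41.70°.
Ratio A/B = 82.9000 / 41.7000 = 1.9880.

1.988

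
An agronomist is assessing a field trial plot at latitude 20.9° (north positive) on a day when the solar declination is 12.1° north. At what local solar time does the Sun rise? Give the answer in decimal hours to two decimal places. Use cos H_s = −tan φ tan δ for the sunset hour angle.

5.69 h

The sunset hour angle satisfies cos H_s = −tan φ tan δ = -0.0819, giving H_s = 94.70°.
Sunrise is at 12 − H_s/15 = 12 − 6.313 = 5.687 h local solar time.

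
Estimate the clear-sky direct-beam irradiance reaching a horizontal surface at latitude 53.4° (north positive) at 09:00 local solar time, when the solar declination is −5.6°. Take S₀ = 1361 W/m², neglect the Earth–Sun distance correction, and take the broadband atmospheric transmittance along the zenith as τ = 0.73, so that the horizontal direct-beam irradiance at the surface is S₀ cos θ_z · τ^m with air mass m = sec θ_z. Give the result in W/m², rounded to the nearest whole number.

185 W/m²

Hour angle H = 15° × (9 − 12) = -45.00°.
With φ = 53.4°, δ = -5.6°, H = -45.00°: sin φ sin δ = -0.0783, cos φ cos δ cos H = 0.4196, so cos θ_z = 0.3413.
Air mass m = 1/cos θ_z = 1/0.3413 = 2.930; τ^m = 0.73^2.930 = 0.3977.
Surface direct beam = 1361 × 0.3413 × 0.3977 = 184.74 W/m².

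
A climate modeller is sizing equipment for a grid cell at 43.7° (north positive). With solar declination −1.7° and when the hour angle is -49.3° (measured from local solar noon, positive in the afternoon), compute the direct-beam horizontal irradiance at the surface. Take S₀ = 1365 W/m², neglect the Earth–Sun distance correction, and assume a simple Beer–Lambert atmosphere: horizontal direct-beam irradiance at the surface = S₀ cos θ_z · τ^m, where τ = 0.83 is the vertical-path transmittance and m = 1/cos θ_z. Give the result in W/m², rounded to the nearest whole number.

cos θ_z = sin φ sin δ + cos φ cos δ cos H = (0.6909)(-0.0297) + (0.7230)(0.9996)(0.6521) = 0.4508.
Air mass m = 1/cos θ_z = 1/0.4508 = 2.218; τ^m = 0.83^2.218 = 0.6615.
Surface direct beam = 1365 × 0.4508 × 0.6615 = 407.05 W/m².

407 W/m²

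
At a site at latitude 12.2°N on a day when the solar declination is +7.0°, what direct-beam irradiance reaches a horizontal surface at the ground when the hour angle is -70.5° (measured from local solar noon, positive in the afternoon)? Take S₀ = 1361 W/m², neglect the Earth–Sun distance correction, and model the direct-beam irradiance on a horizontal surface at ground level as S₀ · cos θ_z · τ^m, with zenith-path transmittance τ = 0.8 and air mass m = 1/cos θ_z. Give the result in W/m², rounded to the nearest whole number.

cos θ_z = sin(12.2°) sin(7.0°) + cos(12.2°) cos(7.0°) cos(-70.50°) = 0.0258 + 0.3238 = 0.3496.
Air mass m = 1/cos θ_z = 1/0.3496 = 2.860; τ^m = 0.8^2.860 = 0.5282.
Surface direct beam = 1361 × 0.3496 × 0.5282 = 251.32 W/m².

251 W/m²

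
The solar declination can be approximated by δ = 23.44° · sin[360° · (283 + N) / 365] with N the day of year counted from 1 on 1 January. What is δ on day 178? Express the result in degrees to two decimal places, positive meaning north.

360 × (283 + 178) / 365 = 454.685°; sin(454.685°) = 0.9967.
δ = 23.44 × 0.9967 = 23.363° ≈ +23.36°.

+23.36°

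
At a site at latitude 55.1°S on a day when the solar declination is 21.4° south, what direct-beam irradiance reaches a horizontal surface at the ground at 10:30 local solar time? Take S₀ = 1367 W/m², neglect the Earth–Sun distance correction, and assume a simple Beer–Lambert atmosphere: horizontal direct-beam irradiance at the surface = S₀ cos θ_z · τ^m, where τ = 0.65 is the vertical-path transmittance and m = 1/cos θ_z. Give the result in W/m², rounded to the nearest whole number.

628 W/m²

Hour angle H = 15° × (10.5 − 12) = -22.50°.
With φ = -55.1°, δ = -21.4°, H = -22.50°: sin φ sin δ = 0.2993, cos φ cos δ cos H = 0.4922, so cos θ_z = 0.7915.
Air mass m = 1/cos θ_z = 1/0.7915 = 1.263; τ^m = 0.65^1.263 = 0.5804.
Surface direct beam = 1367 × 0.7915 × 0.5804 = 627.98 W/m².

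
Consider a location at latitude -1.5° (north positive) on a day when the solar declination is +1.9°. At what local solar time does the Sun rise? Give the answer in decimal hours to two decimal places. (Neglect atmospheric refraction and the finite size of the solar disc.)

6.00 h

cos H_s = −tan(-1.5°) · tan(1.9°) = 0.0009, so H_s = arccos(0.0009) = 89.95°.
Sunrise is at 12 − H_s/15 = 12 − 5.997 = 6.003 h local solar time.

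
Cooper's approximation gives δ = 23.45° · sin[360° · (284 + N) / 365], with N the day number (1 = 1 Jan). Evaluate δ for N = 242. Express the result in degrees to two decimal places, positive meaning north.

360 × (284 + 242) / 365 = 518.795°; sin(518.795°) = 0.3617.
δ = 23.45 × 0.3617 = 8.482° ≈ +8.48°.

+8.48°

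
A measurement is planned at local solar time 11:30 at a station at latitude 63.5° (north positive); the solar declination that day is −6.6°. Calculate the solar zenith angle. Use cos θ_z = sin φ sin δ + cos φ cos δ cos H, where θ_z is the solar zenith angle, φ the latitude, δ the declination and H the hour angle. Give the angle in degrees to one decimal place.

70.3°

Hour angle H = 15° × (11.5 − 12) = -7.50°.
cos θ_z = sin φ sin δ + cos φ cos δ cos H = (0.8949)(-0.1149) + (0.4462)(0.9934)(0.9914) = 0.3366.
θ_z = arccos(0.3366) = 70.33°.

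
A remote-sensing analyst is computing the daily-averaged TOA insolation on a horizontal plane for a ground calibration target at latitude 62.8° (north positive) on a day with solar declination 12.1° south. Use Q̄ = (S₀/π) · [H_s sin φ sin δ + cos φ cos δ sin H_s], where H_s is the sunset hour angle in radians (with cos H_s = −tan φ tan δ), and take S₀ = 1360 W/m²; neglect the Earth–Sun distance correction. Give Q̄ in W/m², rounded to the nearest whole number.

−tan φ tan δ = −(1.9458)(-0.2144) = 0.4172; H_s = arccos(0.4172) = 65.34°. In radians, H_s = 1.1404.
H_s sin φ sin δ = 1.1404 × 0.8894 × -0.2096 = -0.2126.
cos φ cos δ sin H_s = 0.4571 × 0.9778 × 0.9088 = 0.4062.
Q̄ = (1360/π) × (-0.2126 + 0.4062) = 432.90 × 0.1936 = 83.81 W/m².

84 W/m²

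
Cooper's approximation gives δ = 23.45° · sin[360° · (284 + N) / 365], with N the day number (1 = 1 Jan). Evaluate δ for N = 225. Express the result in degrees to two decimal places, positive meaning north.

+14.43°

360 × (284 + 225) / 365 = 502.027°; sin(502.027°) = 0.6153.
δ = 23.45 × 0.6153 = 14.429° ≈ +14.43°.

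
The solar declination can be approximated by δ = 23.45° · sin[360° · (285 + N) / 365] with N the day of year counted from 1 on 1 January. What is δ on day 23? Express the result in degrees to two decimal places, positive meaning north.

360 × (285 + 23) / 365 = 303.781°; sin(303.781°) = -0.8312.
δ = 23.45 × -0.8312 = -19.492° ≈ -19.49°.

-19.49°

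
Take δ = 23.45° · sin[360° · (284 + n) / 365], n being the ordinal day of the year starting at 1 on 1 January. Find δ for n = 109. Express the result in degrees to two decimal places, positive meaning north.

360 × (284 + 109) / 365 = 387.616°; sin(387.616°) = 0.4635.
δ = 23.45 × 0.4635 = 10.869° ≈ +10.87°.

+10.87°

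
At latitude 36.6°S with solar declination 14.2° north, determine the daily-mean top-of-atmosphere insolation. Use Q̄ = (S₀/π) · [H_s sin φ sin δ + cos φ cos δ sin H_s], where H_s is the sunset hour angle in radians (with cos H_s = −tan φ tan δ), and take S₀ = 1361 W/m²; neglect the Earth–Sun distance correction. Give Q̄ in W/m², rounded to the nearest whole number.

cos H_s = −tan(-36.6°) · tan(14.2°) = 0.1879, so H_s = arccos(0.1879) = 79.17°. In radians, H_s = 1.3818.
H_s sin φ sin δ = 1.3818 × -0.5962 × 0.2453 = -0.2021.
cos φ cos δ sin H_s = 0.8028 × 0.9694 × 0.9822 = 0.7644.
Q̄ = (1361/π) × (-0.2021 + 0.7644) = 433.22 × 0.5623 = 243.60 W/m².

244 W/m²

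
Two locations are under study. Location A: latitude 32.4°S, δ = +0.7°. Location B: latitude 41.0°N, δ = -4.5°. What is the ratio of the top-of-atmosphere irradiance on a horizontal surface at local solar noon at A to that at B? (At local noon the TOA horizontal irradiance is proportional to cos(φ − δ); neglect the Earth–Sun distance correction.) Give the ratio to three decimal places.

A: cos θ_z = cos(-32.4° − (0.7°)) = 0.8377.
B: cos θ_z = cos(41.0° − (-4.5°)) = 0.7009.
Ratio A/B = 0.8377 / 0.7009 = 1.1952.

1.195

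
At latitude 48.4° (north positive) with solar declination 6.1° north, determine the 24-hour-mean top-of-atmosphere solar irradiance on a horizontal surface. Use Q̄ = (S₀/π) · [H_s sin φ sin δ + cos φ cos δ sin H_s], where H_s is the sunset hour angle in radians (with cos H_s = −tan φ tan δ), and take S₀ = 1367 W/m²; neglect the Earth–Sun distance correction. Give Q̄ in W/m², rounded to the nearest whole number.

−tan φ tan δ = −(1.1263)(0.1069) = -0.1204; H_s = arccos(-0.1204) = 96.92°. In radians, H_s = 1.6916.
H_s sin φ sin δ = 1.6916 × 0.7478 × 0.1063 = 0.1345.
cos φ cos δ sin H_s = 0.6639 × 0.9943 × 0.9927 = 0.6553.
Q̄ = (1367/π) × (0.1345 + 0.6553) = 435.13 × 0.7898 = 343.67 W/m².

344 W/m²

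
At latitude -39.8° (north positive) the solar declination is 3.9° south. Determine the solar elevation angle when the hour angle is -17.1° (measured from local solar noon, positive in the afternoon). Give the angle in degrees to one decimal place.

50.9°

With φ = -39.8°, δ = -3.9°, H = -17.10°: sin φ sin δ = 0.0435, cos φ cos δ cos H = 0.7326, so cos θ_z = 0.7761.
θ_z = arccos(0.7761) = 39.10°, so the elevation is 90° − 39.10° = 50.90°.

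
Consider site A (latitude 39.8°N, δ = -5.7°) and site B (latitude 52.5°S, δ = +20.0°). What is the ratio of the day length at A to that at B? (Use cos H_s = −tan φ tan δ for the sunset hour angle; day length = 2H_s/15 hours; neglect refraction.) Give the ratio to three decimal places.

A: H_s = arccos(−tan 39.8° · tan -5.7°) = 85.23°, so 2H_s/15 = 11.3640 h.
B: H_s = arccos(−tan -52.5° · tan 20.0°) = 61.68°, so 2H_s/15 = 8.2240 h.
Ratio A/B = 11.3640 / 8.2240 = 1.3818.

1.382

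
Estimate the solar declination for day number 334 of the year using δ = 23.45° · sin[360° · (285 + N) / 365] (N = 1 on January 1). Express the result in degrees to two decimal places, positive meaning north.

-22.11°

360 × (285 + 334) / 365 = 610.521°; sin(610.521°) = -0.9428.
δ = 23.45 × -0.9428 = -22.109° ≈ -22.11°.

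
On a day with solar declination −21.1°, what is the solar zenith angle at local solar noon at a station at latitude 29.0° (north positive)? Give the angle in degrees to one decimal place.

At local solar noon the hour angle is zero, so the zenith angle is |φ − δ| = |29.0° − (-21.1°)| = 50.1°.

50.1°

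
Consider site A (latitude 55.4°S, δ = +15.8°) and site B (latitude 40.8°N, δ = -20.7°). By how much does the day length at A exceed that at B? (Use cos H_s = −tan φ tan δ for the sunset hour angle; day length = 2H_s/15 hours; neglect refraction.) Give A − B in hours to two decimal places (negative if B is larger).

A: H_s = arccos(−tan -55.4° · tan 15.8°) = 65.78°, so 2H_s/15 = 8.7707 h.
B: H_s = arccos(−tan 40.8° · tan -20.7°) = 70.96°, so 2H_s/15 = 9.4613 h.
A − B = 8.7707 − 9.4613 = -0.6906 h.

-0.69 h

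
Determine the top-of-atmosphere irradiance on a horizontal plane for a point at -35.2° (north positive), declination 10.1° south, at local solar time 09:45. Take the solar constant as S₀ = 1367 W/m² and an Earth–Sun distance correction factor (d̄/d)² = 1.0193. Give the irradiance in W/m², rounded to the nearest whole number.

Hour angle H = 15° × (9.75 − 12) = -33.75°.
With φ = -35.2°, δ = -10.1°, H = -33.75°: sin φ sin δ = 0.1011, cos φ cos δ cos H = 0.6689, so cos θ_z = 0.7700.
Top-of-atmosphere irradiance = S₀ (d̄/d)² cos θ_z = 1367 × 1.0193 × 0.7700 = 1072.90 W/m².

1073 W/m²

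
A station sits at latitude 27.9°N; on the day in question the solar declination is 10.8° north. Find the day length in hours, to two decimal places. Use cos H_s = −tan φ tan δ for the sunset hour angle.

−tan φ tan δ = −(0.5295)(0.1908) = -0.1010; H_s = arccos(-0.1010) = 95.80°.
Day length = 2 H_s / 15° h⁻¹ = 191.60° / 15 = 12.773 h.

12.77 hours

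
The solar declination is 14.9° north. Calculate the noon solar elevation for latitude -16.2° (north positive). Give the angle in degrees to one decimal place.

At local solar noon the hour angle is zero, so the elevation is 90° − |φ − δ| = 90° − |-16.2° − (14.9°)| = 90° − 31.1° = 58.9°.

58.9°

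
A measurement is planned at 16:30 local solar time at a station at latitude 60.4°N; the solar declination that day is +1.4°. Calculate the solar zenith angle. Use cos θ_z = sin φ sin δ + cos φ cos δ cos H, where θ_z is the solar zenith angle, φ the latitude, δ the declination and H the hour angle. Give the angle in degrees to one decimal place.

77.9°

Hour angle H = 15° × (16.5 − 12) = 67.50°.
cos θ_z = sin(60.4°) sin(1.4°) + cos(60.4°) cos(1.4°) cos(67.50°) = 0.0212 + 0.1890 = 0.2102.
θ_z = arccos(0.2102) = 77.87°.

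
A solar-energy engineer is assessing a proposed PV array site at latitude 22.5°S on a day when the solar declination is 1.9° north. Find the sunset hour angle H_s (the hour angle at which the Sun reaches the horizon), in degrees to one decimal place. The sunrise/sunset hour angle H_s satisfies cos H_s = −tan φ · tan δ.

89.2°

−tan φ tan δ = −(-0.4142)(0.0332) = 0.0138; H_s = arccos(0.0138) = 89.21°.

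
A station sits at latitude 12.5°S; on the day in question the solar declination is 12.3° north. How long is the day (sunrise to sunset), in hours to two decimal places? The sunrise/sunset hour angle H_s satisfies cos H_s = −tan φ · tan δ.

11.63 hours

−tan φ tan δ = −(-0.2217)(0.2180) = 0.0483; H_s = arccos(0.0483) = 87.23°.
Day length = 2 H_s / 15° h⁻¹ = 174.46° / 15 = 11.631 h.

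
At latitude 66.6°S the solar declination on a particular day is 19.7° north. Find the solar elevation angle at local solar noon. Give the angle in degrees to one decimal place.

At local solar noon the hour angle is zero, so the elevation is 90° − |φ − δ| = 90° − |-66.6° − (19.7°)| = 90° − 86.3° = 3.7°.

3.7°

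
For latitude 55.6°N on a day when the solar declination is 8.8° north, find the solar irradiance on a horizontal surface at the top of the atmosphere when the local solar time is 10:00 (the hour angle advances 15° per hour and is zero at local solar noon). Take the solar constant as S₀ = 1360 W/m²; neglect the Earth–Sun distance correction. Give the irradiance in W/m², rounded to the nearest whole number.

Hour angle H = 15° × (10 − 12) = -30.00°.
cos θ_z = sin(55.6°) sin(8.8°) + cos(55.6°) cos(8.8°) cos(-30.00°) = 0.1262 + 0.4835 = 0.6097.
Top-of-atmosphere irradiance = S₀ cos θ_z = 1360 × 0.6097 = 829.19 W/m².

829 W/m²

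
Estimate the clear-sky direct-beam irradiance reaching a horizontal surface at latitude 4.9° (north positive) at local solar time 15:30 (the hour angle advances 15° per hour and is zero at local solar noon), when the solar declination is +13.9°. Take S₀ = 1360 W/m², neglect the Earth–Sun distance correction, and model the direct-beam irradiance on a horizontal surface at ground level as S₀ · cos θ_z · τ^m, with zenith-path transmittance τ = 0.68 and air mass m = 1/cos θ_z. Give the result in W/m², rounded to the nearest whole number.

Hour angle H = 15° × (15.5 − 12) = 52.50°.
With φ = 4.9°, δ = 13.9°, H = 52.50°: sin φ sin δ = 0.0205, cos φ cos δ cos H = 0.5888, so cos θ_z = 0.6093.
Air mass m = 1/cos θ_z = 1/0.6093 = 1.641; τ^m = 0.68^1.641 = 0.5311.
Surface direct beam = 1360 × 0.6093 × 0.5311 = 440.09 W/m².

440 W/m²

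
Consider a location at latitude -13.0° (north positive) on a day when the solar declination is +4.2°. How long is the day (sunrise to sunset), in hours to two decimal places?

−tan φ tan δ = −(-0.2309)(0.0734) = 0.0169; H_s = arccos(0.0169) = 89.03°.
Day length = 2 H_s / 15° h⁻¹ = 178.06° / 15 = 11.871 h.

11.87 hours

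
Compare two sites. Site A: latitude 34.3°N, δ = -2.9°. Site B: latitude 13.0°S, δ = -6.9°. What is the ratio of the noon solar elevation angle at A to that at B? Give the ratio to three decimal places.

0.629

A: 90° − |34.3 − (-2.9)| = 52.80°.
B: 90° − |-13.0 − (-6.9)| = 83.90°.
Ratio A/B = 52.8000 / 83.9000 = 0.6293.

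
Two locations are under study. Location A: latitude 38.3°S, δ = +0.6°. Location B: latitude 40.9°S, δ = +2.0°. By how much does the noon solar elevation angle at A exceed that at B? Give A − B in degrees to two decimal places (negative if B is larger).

A: 90° − |-38.3 − (0.6)| = 51.10°.
B: 90° − |-40.9 − (2.0)| = 47.10°.
A − B = 51.10 − 47.10 = 4.00°.

+4.00°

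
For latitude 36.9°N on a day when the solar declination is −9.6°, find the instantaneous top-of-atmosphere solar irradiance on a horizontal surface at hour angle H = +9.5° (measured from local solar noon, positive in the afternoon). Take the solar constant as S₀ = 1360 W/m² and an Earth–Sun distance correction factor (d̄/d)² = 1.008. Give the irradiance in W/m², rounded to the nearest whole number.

929 W/m²

cos θ_z = sin φ sin δ + cos φ cos δ cos H = (0.6004)(-0.1668) + (0.7997)(0.9860)(0.9863) = 0.6776.
Top-of-atmosphere irradiance = S₀ (d̄/d)² cos θ_z = 1360 × 1.008 × 0.6776 = 928.91 W/m².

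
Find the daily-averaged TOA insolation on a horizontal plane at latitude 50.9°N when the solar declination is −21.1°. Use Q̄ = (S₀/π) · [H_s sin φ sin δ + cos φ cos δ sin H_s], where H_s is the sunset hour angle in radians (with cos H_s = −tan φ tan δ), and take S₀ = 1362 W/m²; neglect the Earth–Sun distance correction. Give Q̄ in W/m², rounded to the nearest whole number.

The sunset hour angle satisfies cos H_s = −tan φ tan δ = 0.4748, giving H_s = 61.65°. In radians, H_s = 1.0760.
H_s sin φ sin δ = 1.0760 × 0.7760 × -0.3600 = -0.3006.
cos φ cos δ sin H_s = 0.6307 × 0.9330 × 0.8801 = 0.5179.
Q̄ = (1362/π) × (-0.3006 + 0.5179) = 433.54 × 0.2173 = 94.21 W/m².

94 W/m²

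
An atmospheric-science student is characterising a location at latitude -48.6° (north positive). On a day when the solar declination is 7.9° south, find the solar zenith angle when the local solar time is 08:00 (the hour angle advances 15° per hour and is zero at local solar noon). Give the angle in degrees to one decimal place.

64.5°

Hour angle H = 15° × (8 − 12) = -60.00°.
With φ = -48.6°, δ = -7.9°, H = -60.00°: sin φ sin δ = 0.1031, cos φ cos δ cos H = 0.3275, so cos θ_z = 0.4306.
θ_z = arccos(0.4306) = 64.49°.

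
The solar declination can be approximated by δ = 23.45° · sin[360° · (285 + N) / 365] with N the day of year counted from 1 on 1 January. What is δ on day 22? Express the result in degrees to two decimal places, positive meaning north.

360 × (285 + 22) / 365 = 302.795°; sin(302.795°) = -0.8406.
δ = 23.45 × -0.8406 = -19.712° ≈ -19.71°.

-19.71°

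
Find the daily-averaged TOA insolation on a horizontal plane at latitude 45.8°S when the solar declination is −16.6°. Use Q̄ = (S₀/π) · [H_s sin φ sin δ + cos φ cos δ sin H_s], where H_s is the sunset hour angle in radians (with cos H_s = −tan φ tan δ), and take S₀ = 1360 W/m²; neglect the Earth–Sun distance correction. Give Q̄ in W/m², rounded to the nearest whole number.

The sunset hour angle satisfies cos H_s = −tan φ tan δ = -0.3066, giving H_s = 107.85°. In radians, H_s = 1.8823.
H_s sin φ sin δ = 1.8823 × -0.7169 × -0.2857 = 0.3855.
cos φ cos δ sin H_s = 0.6972 × 0.9583 × 0.9519 = 0.6360.
Q̄ = (1360/π) × (0.3855 + 0.6360) = 432.90 × 1.0215 = 442.21 W/m².

442 W/m²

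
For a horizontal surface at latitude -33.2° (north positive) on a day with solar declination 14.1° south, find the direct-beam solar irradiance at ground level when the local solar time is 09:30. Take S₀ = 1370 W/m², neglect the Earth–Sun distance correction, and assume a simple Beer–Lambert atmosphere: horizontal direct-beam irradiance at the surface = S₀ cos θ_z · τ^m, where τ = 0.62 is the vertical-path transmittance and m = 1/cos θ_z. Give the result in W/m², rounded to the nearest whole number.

576 W/m²

Hour angle H = 15° × (9.5 − 12) = -37.50°.
cos θ_z = sin φ sin δ + cos φ cos δ cos H = (-0.5476)(-0.2436) + (0.8368)(0.9699)(0.7934) = 0.7773.
Air mass m = 1/cos θ_z = 1/0.7773 = 1.287; τ^m = 0.62^1.287 = 0.5405.
Surface direct beam = 1370 × 0.7773 × 0.5405 = 575.58 W/m².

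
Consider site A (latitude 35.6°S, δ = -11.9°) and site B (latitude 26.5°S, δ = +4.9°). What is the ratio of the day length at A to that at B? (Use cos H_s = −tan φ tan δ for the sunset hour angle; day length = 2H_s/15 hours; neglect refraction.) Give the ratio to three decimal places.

A: H_s = arccos(−tan -35.6° · tan -11.9°) = 98.68°, so 2H_s/15 = 13.1573 h.
B: H_s = arccos(−tan -26.5° · tan 4.9°) = 87.55°, so 2H_s/15 = 11.6733 h.
Ratio A/B = 13.1573 / 11.6733 = 1.1271.

1.127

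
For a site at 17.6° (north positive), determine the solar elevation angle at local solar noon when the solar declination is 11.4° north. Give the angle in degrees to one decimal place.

83.8°

At local solar noon the hour angle is zero, so the elevation is 90° − |φ − δ| = 90° − |17.6° − (11.4°)| = 90° − 6.2° = 83.8°.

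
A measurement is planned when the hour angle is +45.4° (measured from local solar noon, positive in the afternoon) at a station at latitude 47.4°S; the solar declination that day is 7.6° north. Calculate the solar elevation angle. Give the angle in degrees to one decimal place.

21.9°

With φ = -47.4°, δ = 7.6°, H = 45.40°: sin φ sin δ = -0.0974, cos φ cos δ cos H = 0.4711, so cos θ_z = 0.3737.
θ_z = arccos(0.3737) = 68.06°, so the elevation is 90° − 68.06° = 21.94°.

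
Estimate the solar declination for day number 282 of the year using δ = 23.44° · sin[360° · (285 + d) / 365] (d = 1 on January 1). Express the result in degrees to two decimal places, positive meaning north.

-7.72°

360 × (285 + 282) / 365 = 559.233°; sin(559.233°) = -0.3294.
δ = 23.44 × -0.3294 = -7.721° ≈ -7.72°.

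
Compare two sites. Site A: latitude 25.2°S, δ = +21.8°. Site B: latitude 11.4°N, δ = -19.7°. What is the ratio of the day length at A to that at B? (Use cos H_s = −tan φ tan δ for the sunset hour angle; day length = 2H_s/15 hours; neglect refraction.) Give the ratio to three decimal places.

A: H_s = arccos(−tan -25.2° · tan 21.8°) = 79.15°, so 2H_s/15 = 10.5533 h.
B: H_s = arccos(−tan 11.4° · tan -19.7°) = 85.86°, so 2H_s/15 = 11.4480 h.
Ratio A/B = 10.5533 / 11.4480 = 0.9218.

0.922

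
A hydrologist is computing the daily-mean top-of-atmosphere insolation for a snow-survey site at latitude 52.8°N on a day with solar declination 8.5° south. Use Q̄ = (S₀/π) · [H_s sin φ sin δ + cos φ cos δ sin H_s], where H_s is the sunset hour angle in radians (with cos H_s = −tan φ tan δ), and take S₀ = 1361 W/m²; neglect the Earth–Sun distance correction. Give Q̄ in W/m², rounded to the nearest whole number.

cos H_s = −tan(52.8°) · tan(-8.5°) = 0.1969, so H_s = arccos(0.1969) = 78.64°. In radians, H_s = 1.3725.
H_s sin φ sin δ = 1.3725 × 0.7965 × -0.1478 = -0.1616.
cos φ cos δ sin H_s = 0.6046 × 0.9890 × 0.9804 = 0.5862.
Q̄ = (1361/π) × (-0.1616 + 0.5862) = 433.22 × 0.4246 = 183.95 W/m².

184 W/m²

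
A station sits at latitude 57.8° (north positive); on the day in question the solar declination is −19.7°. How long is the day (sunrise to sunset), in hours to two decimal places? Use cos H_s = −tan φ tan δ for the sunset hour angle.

7.38 hours

cos H_s = −tan(57.8°) · tan(-19.7°) = 0.5686, so H_s = arccos(0.5686) = 55.35°.
Day length = 2 H_s / 15° h⁻¹ = 110.70° / 15 = 7.380 h.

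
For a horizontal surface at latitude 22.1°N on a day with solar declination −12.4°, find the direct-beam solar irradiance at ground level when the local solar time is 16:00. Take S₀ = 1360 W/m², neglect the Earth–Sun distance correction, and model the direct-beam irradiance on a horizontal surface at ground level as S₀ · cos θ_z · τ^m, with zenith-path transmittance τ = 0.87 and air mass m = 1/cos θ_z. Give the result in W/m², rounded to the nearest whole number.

348 W/m²

Hour angle H = 15° × (16 − 12) = 60.00°.
cos θ_z = sin(22.1°) sin(-12.4°) + cos(22.1°) cos(-12.4°) cos(60.00°) = -0.0808 + 0.4525 = 0.3717.
Air mass m = 1/cos θ_z = 1/0.3717 = 2.690; τ^m = 0.87^2.690 = 0.6876.
Surface direct beam = 1360 × 0.3717 × 0.6876 = 347.59 W/m².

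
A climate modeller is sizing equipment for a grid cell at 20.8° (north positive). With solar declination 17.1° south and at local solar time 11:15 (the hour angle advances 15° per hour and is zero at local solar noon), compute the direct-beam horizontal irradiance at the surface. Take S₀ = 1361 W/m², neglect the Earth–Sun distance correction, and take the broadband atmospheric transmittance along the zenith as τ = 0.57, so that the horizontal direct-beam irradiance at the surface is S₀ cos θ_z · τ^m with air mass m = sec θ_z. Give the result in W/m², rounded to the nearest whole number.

Hour angle H = 15° × (11.25 − 12) = -11.25°.
cos θ_z = sin(20.8°) sin(-17.1°) + cos(20.8°) cos(-17.1°) cos(-11.25°) = -0.1044 + 0.8763 = 0.7719.
Air mass m = 1/cos θ_z = 1/0.7719 = 1.296; τ^m = 0.57^1.296 = 0.4826.
Surface direct beam = 1361 × 0.7719 × 0.4826 = 507.00 W/m².

507 W/m²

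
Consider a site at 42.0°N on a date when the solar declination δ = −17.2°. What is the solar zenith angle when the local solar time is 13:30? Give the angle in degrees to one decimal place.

62.7°

Hour angle H = 15° × (13.5 − 12) = 22.50°.
cos θ_z = sin φ sin δ + cos φ cos δ cos H = (0.6691)(-0.2957) + (0.7431)(0.9553)(0.9239) = 0.4580.
θ_z = arccos(0.4580) = 62.74°.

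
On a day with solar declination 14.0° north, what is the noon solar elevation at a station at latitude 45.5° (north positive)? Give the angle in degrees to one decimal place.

At local solar noon the hour angle is zero, so the elevation is 90° − |φ − δ| = 90° − |45.5° − (14.0°)| = 90° − 31.5° = 58.5°.

58.5°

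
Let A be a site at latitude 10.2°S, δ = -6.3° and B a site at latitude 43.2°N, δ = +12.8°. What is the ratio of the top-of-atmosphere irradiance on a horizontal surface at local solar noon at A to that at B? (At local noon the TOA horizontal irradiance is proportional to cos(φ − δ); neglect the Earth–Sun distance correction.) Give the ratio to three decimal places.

1.157

A: cos θ_z = cos(-10.2° − (-6.3°)) = 0.9977.
B: cos θ_z = cos(43.2° − (12.8°)) = 0.8625.
Ratio A/B = 0.9977 / 0.8625 = 1.1568.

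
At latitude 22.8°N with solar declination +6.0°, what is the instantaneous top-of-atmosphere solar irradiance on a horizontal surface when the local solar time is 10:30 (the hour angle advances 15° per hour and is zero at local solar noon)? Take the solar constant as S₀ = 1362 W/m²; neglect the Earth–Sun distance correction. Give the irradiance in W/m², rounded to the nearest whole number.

1209 W/m²

Hour angle H = 15° × (10.5 − 12) = -22.50°.
With φ = 22.8°, δ = 6.0°, H = -22.50°: sin φ sin δ = 0.0405, cos φ cos δ cos H = 0.8470, so cos θ_z = 0.8875.
Top-of-atmosphere irradiance = S₀ cos θ_z = 1362 × 0.8875 = 1208.77 W/m².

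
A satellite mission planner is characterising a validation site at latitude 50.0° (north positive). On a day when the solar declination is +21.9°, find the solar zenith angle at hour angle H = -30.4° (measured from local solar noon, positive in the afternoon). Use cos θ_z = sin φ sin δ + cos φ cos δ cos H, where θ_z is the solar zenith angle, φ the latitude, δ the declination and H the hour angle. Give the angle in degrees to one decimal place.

With φ = 50.0°, δ = 21.9°, H = -30.40°: sin φ sin δ = 0.2857, cos φ cos δ cos H = 0.5144, so cos θ_z = 0.8001.
θ_z = arccos(0.8001) = 36.86°.

36.9°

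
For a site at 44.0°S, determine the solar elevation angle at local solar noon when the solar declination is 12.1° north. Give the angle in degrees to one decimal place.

33.9°

At local solar noon the hour angle is zero, so the elevation is 90° − |φ − δ| = 90° − |-44.0° − (12.1°)| = 90° − 56.1° = 33.9°.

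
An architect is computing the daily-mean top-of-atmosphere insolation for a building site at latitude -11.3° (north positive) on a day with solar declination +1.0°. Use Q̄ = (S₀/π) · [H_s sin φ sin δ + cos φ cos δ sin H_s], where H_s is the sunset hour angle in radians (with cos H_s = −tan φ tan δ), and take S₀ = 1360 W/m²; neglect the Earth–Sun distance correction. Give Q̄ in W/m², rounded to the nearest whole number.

422 W/m²

−tan φ tan δ = −(-0.1998)(0.0175) = 0.0035; H_s = arccos(0.0035) = 89.80°. In radians, H_s = 1.5673.
H_s sin φ sin δ = 1.5673 × -0.1959 × 0.0175 = -0.0054.
cos φ cos δ sin H_s = 0.9806 × 0.9998 × 1.0000 = 0.9804.
Q̄ = (1360/π) × (-0.0054 + 0.9804) = 432.90 × 0.9750 = 422.08 W/m².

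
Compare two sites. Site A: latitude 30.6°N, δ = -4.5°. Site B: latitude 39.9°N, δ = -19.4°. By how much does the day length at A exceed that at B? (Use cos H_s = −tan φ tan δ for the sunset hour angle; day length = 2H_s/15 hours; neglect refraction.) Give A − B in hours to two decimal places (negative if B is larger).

A: H_s = arccos(−tan 30.6° · tan -4.5°) = 87.33°, so 2H_s/15 = 11.6440 h.
B: H_s = arccos(−tan 39.9° · tan -19.4°) = 72.88°, so 2H_s/15 = 9.7173 h.
A − B = 11.6440 − 9.7173 = 1.9267 h.

+1.93 h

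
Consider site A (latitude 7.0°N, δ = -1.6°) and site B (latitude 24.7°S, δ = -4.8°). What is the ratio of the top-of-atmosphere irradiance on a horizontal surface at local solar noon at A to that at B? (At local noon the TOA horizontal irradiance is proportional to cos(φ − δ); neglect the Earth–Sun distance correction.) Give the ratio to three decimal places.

A: cos θ_z = cos(7.0° − (-1.6°)) = 0.9888.
B: cos θ_z = cos(-24.7° − (-4.8°)) = 0.9403.
Ratio A/B = 0.9888 / 0.9403 = 1.0516.

1.052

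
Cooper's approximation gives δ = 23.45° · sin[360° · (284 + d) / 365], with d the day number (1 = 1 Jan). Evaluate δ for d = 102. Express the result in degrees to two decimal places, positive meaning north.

+8.29°

360 × (284 + 102) / 365 = 380.712°; sin(380.712°) = 0.3537.
δ = 23.45 × 0.3537 = 8.294° ≈ +8.29°.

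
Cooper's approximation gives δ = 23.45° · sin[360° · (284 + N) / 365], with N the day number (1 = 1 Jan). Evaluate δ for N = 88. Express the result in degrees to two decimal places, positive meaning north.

360 × (284 + 88) / 365 = 366.904°; sin(366.904°) = 0.1202.
δ = 23.45 × 0.1202 = 2.819° ≈ +2.82°.

+2.82°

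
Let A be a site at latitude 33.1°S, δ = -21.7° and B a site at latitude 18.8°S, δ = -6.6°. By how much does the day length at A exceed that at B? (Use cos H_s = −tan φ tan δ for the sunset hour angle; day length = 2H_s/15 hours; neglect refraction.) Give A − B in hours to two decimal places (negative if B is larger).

A: H_s = arccos(−tan -33.1° · tan -21.7°) = 105.04°, so 2H_s/15 = 14.0053 h.
B: H_s = arccos(−tan -18.8° · tan -6.6°) = 92.26°, so 2H_s/15 = 12.3013 h.
A − B = 14.0053 − 12.3013 = 1.7040 h.

+1.70 h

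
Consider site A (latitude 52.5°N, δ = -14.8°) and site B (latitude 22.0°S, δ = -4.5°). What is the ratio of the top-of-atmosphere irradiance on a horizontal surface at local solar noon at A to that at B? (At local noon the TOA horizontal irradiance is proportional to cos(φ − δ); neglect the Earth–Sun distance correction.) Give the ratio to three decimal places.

0.405

A: cos θ_z = cos(52.5° − (-14.8°)) = 0.3859.
B: cos θ_z = cos(-22.0° − (-4.5°)) = 0.9537.
Ratio A/B = 0.3859 / 0.9537 = 0.4046.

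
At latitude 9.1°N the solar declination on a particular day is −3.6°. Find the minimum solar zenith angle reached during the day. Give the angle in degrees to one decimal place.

12.7°

At local solar noon the hour angle is zero, so the zenith angle is |φ − δ| = |9.1° − (-3.6°)| = 12.7°.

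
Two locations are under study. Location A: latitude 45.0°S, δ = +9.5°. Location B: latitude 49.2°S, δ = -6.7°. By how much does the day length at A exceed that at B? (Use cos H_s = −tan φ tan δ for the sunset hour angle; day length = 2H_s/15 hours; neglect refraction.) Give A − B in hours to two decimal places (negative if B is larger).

A: H_s = arccos(−tan -45.0° · tan 9.5°) = 80.37°, so 2H_s/15 = 10.7160 h.
B: H_s = arccos(−tan -49.2° · tan -6.7°) = 97.82°, so 2H_s/15 = 13.0427 h.
A − B = 10.7160 − 13.0427 = -2.3267 h.

-2.33 h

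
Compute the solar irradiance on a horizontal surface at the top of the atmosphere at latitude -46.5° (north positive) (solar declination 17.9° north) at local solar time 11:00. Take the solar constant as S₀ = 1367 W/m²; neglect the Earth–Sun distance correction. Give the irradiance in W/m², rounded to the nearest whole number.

Hour angle H = 15° × (11 − 12) = -15.00°.
cos θ_z = sin(-46.5°) sin(17.9°) + cos(-46.5°) cos(17.9°) cos(-15.00°) = -0.2229 + 0.6327 = 0.4098.
Top-of-atmosphere irradiance = S₀ cos θ_z = 1367 × 0.4098 = 560.20 W/m².

560 W/m²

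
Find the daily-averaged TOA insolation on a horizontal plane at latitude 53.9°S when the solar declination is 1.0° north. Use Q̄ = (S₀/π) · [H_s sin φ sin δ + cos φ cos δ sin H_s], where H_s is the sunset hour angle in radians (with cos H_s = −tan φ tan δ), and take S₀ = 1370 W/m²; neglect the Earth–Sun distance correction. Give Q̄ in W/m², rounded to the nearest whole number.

cos H_s = −tan(-53.9°) · tan(1.0°) = 0.0239, so H_s = arccos(0.0239) = 88.63°. In radians, H_s = 1.5469.
H_s sin φ sin δ = 1.5469 × -0.8080 × 0.0175 = -0.0219.
cos φ cos δ sin H_s = 0.5892 × 0.9998 × 0.9997 = 0.5889.
Q̄ = (1370/π) × (-0.0219 + 0.5889) = 436.08 × 0.5670 = 247.26 W/m².

247 W/m²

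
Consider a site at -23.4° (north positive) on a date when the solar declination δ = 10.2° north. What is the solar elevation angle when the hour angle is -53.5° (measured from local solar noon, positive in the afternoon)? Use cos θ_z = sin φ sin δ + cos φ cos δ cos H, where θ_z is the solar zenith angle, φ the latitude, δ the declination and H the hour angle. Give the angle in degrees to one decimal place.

With φ = -23.4°, δ = 10.2°, H = -53.50°: sin φ sin δ = -0.0703, cos φ cos δ cos H = 0.5373, so cos θ_z = 0.4670.
θ_z = arccos(0.4670) = 62.16°, so the elevation is 90° − 62.16° = 27.84°.

27.8°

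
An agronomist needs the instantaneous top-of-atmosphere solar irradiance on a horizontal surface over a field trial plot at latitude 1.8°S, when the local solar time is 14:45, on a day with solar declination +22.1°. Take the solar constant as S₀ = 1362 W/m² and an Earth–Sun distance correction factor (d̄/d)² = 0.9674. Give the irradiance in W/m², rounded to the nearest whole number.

902 W/m²

Hour angle H = 15° × (14.75 − 12) = 41.25°.
cos θ_z = sin(-1.8°) sin(22.1°) + cos(-1.8°) cos(22.1°) cos(41.25°) = -0.0118 + 0.6963 = 0.6845.
Top-of-atmosphere irradiance = S₀ (d̄/d)² cos θ_z = 1362 × 0.9674 × 0.6845 = 901.90 W/m².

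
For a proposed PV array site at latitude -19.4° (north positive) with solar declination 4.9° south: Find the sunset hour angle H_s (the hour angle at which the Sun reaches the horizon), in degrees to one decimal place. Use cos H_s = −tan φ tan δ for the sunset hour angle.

91.7°

−tan φ tan δ = −(-0.3522)(-0.0857) = -0.0302; H_s = arccos(-0.0302) = 91.73°.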